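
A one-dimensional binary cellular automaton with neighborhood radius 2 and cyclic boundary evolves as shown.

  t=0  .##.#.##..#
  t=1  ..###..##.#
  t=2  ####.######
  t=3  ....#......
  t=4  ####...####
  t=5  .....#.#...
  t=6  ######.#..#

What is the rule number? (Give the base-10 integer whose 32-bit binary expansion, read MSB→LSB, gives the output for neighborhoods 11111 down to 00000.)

  #####|.  b31=0 t=2,i=0
  ####.|.  b30=0 t=2,i=2
  ###.#|.  b29=0 t=2,i=3
  ###..|.  b28=0 t=1,i=4
  ##.##|#  b27=1 t=2,i=4
  ##.#.|#  b26=1 t=0,i=3
  ##..#|#  b25=1 t=0,i=8
  ##...|.  b24=0 t=4,i=4
  #.###|.  b23=0 t=2,i=5
  #.##.|.  b22=0 t=0,i=1
  #.#.#|#  b21=1 t=0,i=4
  #.#..|#  b20=1 t=1,i=10
  #..##|#  b19=1 t=1,i=1
  #..#.|.  b18=0 t=0,i=9
  #...#|#  b17=1 t=4,i=5
  #....|.  b16=0 t=3,i=6
  .####|.  b15=0 t=2,i=6
  .###.|#  b14=1 t=1,i=3
  .##.#|#  b13=1 t=0,i=2
  .##..|#  b12=1 t=0,i=7
  .#.##|.  b11=0 t=0,i=0
  .#.#.|.  b10=0 t=5,i=6
  .#..#|#  b9=1 t=1,i=0
  .#...|.  b8=0 t=3,i=5
  ..###|#  b7=1 t=1,i=2
  ..##.|#  b6=1 t=1,i=7
  ..#.#|#  b5=1 t=0,i=10
  ..#..|.  b4=0 t=3,i=4
  ...##|.  b3=0 t=4,i=6
  ...#.|#  b2=1 t=3,i=3
  ....#|#  b1=1 t=3,i=2
  .....|#  b0=1 t=3,i=0
  bits 00001110001110100111001011100111 = 238711527

238711527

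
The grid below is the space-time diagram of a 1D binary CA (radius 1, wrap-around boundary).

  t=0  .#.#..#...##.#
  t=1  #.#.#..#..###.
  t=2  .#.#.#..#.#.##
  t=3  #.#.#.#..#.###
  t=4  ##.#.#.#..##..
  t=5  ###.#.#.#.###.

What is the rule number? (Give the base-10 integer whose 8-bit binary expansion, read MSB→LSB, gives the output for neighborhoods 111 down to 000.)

120

  nb ###: next=.  (t=1,i=11, bit7=0)
  nb ##.: next=#  (t=0,i=11, bit6=1)
  nb #.#: next=#  (t=0,i=0, bit5=1)
  nb #..: next=#  (t=0,i=4, bit4=1)
  nb .##: next=#  (t=0,i=10, bit3=1)
  nb .#.: next=.  (t=0,i=1, bit2=0)
  nb ..#: next=.  (t=0,i=5, bit1=0)
  nb ...: next=.  (t=0,i=8, bit0=0)
  bits 01111000 = 120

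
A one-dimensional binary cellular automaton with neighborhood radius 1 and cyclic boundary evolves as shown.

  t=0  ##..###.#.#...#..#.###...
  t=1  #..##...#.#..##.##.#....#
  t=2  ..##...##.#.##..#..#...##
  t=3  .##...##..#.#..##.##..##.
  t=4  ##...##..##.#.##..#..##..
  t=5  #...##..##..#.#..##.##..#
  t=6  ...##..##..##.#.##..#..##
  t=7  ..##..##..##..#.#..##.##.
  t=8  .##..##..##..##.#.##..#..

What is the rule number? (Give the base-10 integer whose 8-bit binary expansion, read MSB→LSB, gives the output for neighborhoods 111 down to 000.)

14

  ### -> .   bit 7 = 0  t=0,i=5
  ##. -> .   bit 6 = 0  t=0,i=1
  #.# -> .   bit 5 = 0  t=0,i=7
  #.. -> .   bit 4 = 0  t=0,i=2
  .## -> #   bit 3 = 1  t=0,i=0
  .#. -> #   bit 2 = 1  t=0,i=8
  ..# -> #   bit 1 = 1  t=0,i=3
  ... -> .   bit 0 = 0  t=0,i=12
  bits 00001110 = 14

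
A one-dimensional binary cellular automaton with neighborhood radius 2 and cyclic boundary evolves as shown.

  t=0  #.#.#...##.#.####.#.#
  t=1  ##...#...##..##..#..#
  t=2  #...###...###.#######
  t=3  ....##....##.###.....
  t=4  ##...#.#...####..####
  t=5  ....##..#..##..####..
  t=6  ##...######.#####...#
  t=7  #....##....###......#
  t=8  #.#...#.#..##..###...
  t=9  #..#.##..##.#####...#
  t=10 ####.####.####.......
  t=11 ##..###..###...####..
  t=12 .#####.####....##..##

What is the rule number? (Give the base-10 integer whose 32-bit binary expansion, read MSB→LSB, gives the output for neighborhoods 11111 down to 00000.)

  ##### -> .   bit 31 = 0  t=2,i=16
  ####. -> .   bit 30 = 0  t=0,i=15
  ###.# -> .   bit 29 = 0  t=0,i=16
  ###.. -> .   bit 28 = 0  t=1,i=1
  ##.## -> #   bit 27 = 1  t=2,i=13
  ##.#. -> #   bit 26 = 1  t=0,i=1
  ##..# -> #   bit 25 = 1  t=1,i=11
  ##... -> .   bit 24 = 0  t=1,i=2
  #.### -> #   bit 23 = 1  t=0,i=13
  #.##. -> #   bit 22 = 1  t=0,i=20
  #.#.# -> .   bit 21 = 0  t=0,i=2
  #.#.. -> .   bit 20 = 0  t=0,i=4
  #..## -> #   bit 19 = 1  t=1,i=12
  #..#. -> #   bit 18 = 1  t=1,i=16
  #...# -> .   bit 17 = 0  t=0,i=6
  #.... -> #   bit 16 = 1  t=3,i=7
  .#### -> #   bit 15 = 1  t=0,i=14
  .###. -> #   bit 14 = 1  t=1,i=0
  .##.# -> #   bit 13 = 1  t=0,i=0
  .##.. -> #   bit 12 = 1  t=1,i=10
  .#.## -> .   bit 11 = 0  t=0,i=12
  .#.#. -> .   bit 10 = 0  t=0,i=3
  .#..# -> #   bit 9 = 1  t=1,i=18
  .#... -> #   bit 8 = 1  t=0,i=5
  ..### -> #   bit 7 = 1  t=1,i=20
  ..##. -> .   bit 6 = 0  t=0,i=8
  ..#.# -> #   bit 5 = 1  t=4,i=5
  ..#.. -> #   bit 4 = 1  t=1,i=5
  ...## -> .   bit 3 = 0  t=0,i=7
  ...#. -> #   bit 2 = 1  t=1,i=4
  ....# -> .   bit 1 = 0  t=3,i=2
  ..... -> #   bit 0 = 1  t=3,i=0
  bits 00001110110011011111001110110101 = 248378293

248378293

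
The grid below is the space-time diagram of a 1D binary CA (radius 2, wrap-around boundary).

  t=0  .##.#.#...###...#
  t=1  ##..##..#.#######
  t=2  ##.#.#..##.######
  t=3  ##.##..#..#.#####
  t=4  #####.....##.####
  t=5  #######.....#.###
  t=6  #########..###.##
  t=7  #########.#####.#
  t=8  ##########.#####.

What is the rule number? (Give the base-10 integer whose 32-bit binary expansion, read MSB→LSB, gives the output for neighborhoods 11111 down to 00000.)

4184595620

  nb #####: next=#  (t=1,i=12, bit31=1)
  nb ####.: next=#  (t=1,i=0, bit30=1)
  nb ###.#: next=#  (t=2,i=1, bit29=1)
  nb ###..: next=#  (t=0,i=12, bit28=1)
  nb ##.##: next=#  (t=2,i=10, bit27=1)
  nb ##.#.: next=.  (t=0,i=3, bit26=0)
  nb ##..#: next=.  (t=1,i=2, bit25=0)
  nb ##...: next=#  (t=0,i=13, bit24=1)
  nb #.###: next=.  (t=1,i=10, bit23=0)
  nb #.##.: next=#  (t=0,i=1, bit22=1)
  nb #.#.#: next=#  (t=0,i=4, bit21=1)
  nb #.#..: next=.  (t=0,i=6, bit20=0)
  nb #..##: next=#  (t=1,i=3, bit19=1)
  nb #..#.: next=.  (t=1,i=7, bit18=0)
  nb #...#: next=#  (t=0,i=8, bit17=1)
  nb #....: next=#  (t=4,i=6, bit16=1)
  nb .####: next=#  (t=1,i=11, bit15=1)
  nb .###.: next=#  (t=0,i=11, bit14=1)
  nb .##.#: next=.  (t=0,i=2, bit13=0)
  nb .##..: next=#  (t=1,i=5, bit12=1)
  nb .#.##: next=#  (t=0,i=0, bit11=1)
  nb .#.#.: next=#  (t=0,i=5, bit10=1)
  nb .#..#: next=.  (t=2,i=6, bit9=0)
  nb .#...: next=.  (t=0,i=7, bit8=0)
  nb ..###: next=#  (t=0,i=10, bit7=1)
  nb ..##.: next=.  (t=1,i=4, bit6=0)
  nb ..#.#: next=#  (t=0,i=16, bit5=1)
  nb ..#..: next=.  (t=3,i=7, bit4=0)
  nb ...##: next=.  (t=0,i=9, bit3=0)
  nb ...#.: next=#  (t=0,i=15, bit2=1)
  nb ....#: next=.  (t=4,i=8, bit1=0)
  nb .....: next=.  (t=4,i=7, bit0=0)
  bits 11111001011010111101110010100100 = 4184595620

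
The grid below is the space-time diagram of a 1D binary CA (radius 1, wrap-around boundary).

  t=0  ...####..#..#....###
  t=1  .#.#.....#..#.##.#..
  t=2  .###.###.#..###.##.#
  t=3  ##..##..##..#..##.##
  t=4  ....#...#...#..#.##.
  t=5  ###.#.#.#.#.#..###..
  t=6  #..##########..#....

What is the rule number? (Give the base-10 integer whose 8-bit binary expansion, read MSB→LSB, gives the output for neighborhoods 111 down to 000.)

  ###|.  b7=0 t=0,i=4
  ##.|.  b6=0 t=0,i=6
  #.#|#  b5=1 t=1,i=2
  #..|.  b4=0 t=0,i=0
  .##|#  b3=1 t=0,i=3
  .#.|#  b2=1 t=0,i=9
  ..#|.  b1=0 t=0,i=2
  ...|#  b0=1 t=0,i=1
  bits 00101101 = 45

45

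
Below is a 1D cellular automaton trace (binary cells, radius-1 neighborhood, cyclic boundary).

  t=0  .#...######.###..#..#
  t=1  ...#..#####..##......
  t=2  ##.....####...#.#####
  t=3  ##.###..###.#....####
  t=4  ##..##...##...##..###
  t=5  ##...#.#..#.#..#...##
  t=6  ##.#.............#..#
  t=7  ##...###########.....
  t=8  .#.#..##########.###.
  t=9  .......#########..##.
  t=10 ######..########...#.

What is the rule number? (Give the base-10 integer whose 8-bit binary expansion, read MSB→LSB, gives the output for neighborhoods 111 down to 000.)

  nb ###: next=#  (t=0,i=6, bit7=1)
  nb ##.: next=#  (t=0,i=10, bit6=1)
  nb #.#: next=.  (t=0,i=0, bit5=0)
  nb #..: next=.  (t=0,i=2, bit4=0)
  nb .##: next=.  (t=0,i=5, bit3=0)
  nb .#.: next=.  (t=0,i=1, bit2=0)
  nb ..#: next=.  (t=0,i=4, bit1=0)
  nb ...: next=#  (t=0,i=3, bit0=1)
  bits 11000001 = 193

193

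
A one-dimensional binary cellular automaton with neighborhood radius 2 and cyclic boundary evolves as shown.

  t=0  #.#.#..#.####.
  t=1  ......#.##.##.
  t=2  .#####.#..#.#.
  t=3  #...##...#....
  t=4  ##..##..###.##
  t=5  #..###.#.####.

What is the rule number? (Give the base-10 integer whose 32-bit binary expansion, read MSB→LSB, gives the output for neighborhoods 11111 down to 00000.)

  nb #####: next=.  (t=2,i=3, bit31=0)
  nb ####.: next=#  (t=0,i=11, bit30=1)
  nb ###.#: next=#  (t=0,i=12, bit29=1)
  nb ###..: next=.  (t=4,i=1, bit28=0)
  nb ##.##: next=#  (t=1,i=10, bit27=1)
  nb ##.#.: next=.  (t=0,i=13, bit26=0)
  nb ##..#: next=.  (t=4,i=2, bit25=0)
  nb ##...: next=.  (t=1,i=13, bit24=0)
  nb #.###: next=#  (t=0,i=9, bit23=1)
  nb #.##.: next=.  (t=1,i=8, bit22=0)
  nb #.#.#: next=.  (t=0,i=0, bit21=0)
  nb #.#..: next=.  (t=0,i=4, bit20=0)
  nb #..##: next=#  (t=2,i=0, bit19=1)
  nb #..#.: next=#  (t=0,i=6, bit18=1)
  nb #...#: next=.  (t=3,i=2, bit17=0)
  nb #....: next=.  (t=1,i=0, bit16=0)
  nb .####: next=.  (t=0,i=10, bit15=0)
  nb .###.: next=#  (t=4,i=9, bit14=1)
  nb .##.#: next=.  (t=1,i=9, bit13=0)
  nb .##..: next=#  (t=1,i=12, bit12=1)
  nb .#.##: next=#  (t=0,i=8, bit11=1)
  nb .#.#.: next=.  (t=0,i=1, bit10=0)
  nb .#..#: next=.  (t=0,i=5, bit9=0)
  nb .#...: next=#  (t=3,i=1, bit8=1)
  nb ..###: next=.  (t=2,i=1, bit7=0)
  nb ..##.: next=#  (t=3,i=4, bit6=1)
  nb ..#.#: next=.  (t=0,i=7, bit5=0)
  nb ..#..: next=#  (t=3,i=0, bit4=1)
  nb ...##: next=.  (t=3,i=3, bit3=0)
  nb ...#.: next=#  (t=1,i=5, bit2=1)
  nb ....#: next=#  (t=1,i=4, bit1=1)
  nb .....: next=#  (t=1,i=1, bit0=1)
  bits 01101000100011000101100101010111 = 1754028375

1754028375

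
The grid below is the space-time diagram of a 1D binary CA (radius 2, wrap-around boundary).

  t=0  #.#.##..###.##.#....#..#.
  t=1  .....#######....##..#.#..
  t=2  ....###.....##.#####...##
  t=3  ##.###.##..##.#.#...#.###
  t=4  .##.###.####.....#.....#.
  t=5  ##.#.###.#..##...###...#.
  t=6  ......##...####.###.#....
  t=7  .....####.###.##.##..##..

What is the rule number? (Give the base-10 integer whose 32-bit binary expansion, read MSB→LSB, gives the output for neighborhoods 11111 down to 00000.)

  ##### -> .   bit 31 = 0  t=1,i=7
  ####. -> .   bit 30 = 0  t=1,i=10
  ###.# -> #   bit 29 = 1  t=0,i=10
  ###.. -> .   bit 28 = 0  t=1,i=11
  ##.## -> #   bit 27 = 1  t=0,i=11
  ##.#. -> .   bit 26 = 0  t=0,i=14
  ##..# -> #   bit 25 = 1  t=0,i=6
  ##... -> #   bit 24 = 1  t=1,i=12
  #.### -> .   bit 23 = 0  t=2,i=15
  #.##. -> .   bit 22 = 0  t=0,i=4
  #.#.# -> .   bit 21 = 0  t=0,i=0
  #.#.. -> .   bit 20 = 0  t=0,i=15
  #..## -> #   bit 19 = 1  t=0,i=7
  #..#. -> #   bit 18 = 1  t=0,i=22
  #...# -> .   bit 17 = 0  t=2,i=21
  #.... -> #   bit 16 = 1  t=0,i=17
  .#### -> #   bit 15 = 1  t=1,i=6
  .###. -> #   bit 14 = 1  t=0,i=9
  .##.# -> .   bit 13 = 0  t=0,i=13
  .##.. -> #   bit 12 = 1  t=0,i=5
  .#.## -> .   bit 11 = 0  t=0,i=3
  .#.#. -> .   bit 10 = 0  t=0,i=1
  .#..# -> .   bit 9 = 0  t=0,i=21
  .#... -> #   bit 8 = 1  t=0,i=16
  ..### -> #   bit 7 = 1  t=0,i=8
  ..##. -> #   bit 6 = 1  t=1,i=16
  ..#.# -> .   bit 5 = 0  t=0,i=23
  ..#.. -> #   bit 4 = 1  t=0,i=20
  ...## -> #   bit 3 = 1  t=1,i=4
  ...#. -> .   bit 2 = 0  t=0,i=19
  ....# -> .   bit 1 = 0  t=0,i=18
  ..... -> .   bit 0 = 0  t=1,i=0
  bits 00101011000011011101000111011000 = 722325976

722325976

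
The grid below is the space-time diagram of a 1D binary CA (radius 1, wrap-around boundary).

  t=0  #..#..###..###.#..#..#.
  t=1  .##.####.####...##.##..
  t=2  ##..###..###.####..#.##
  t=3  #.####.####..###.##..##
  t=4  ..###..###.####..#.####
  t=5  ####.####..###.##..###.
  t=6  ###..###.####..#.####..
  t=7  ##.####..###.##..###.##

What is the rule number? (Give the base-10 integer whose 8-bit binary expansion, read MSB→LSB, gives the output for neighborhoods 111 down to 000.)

  ###|#  b7=1 t=0,i=7
  ##.|.  b6=0 t=0,i=8
  #.#|.  b5=0 t=0,i=14
  #..|#  b4=1 t=0,i=1
  .##|#  b3=1 t=0,i=6
  .#.|.  b2=0 t=0,i=0
  ..#|#  b1=1 t=0,i=2
  ...|#  b0=1 t=1,i=14
  bits 10011011 = 155

155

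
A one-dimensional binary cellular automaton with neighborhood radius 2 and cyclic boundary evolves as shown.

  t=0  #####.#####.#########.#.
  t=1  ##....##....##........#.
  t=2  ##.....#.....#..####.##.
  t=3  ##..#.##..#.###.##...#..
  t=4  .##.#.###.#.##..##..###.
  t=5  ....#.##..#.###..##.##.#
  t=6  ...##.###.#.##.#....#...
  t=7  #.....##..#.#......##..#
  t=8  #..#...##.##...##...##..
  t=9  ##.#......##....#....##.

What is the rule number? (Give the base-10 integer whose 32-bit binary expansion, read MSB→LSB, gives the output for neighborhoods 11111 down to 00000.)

48289461

  #####|.  b31=0 t=0,i=2
  ####.|.  b30=0 t=0,i=3
  ###.#|.  b29=0 t=0,i=4
  ###..|.  b28=0 t=4,i=22
  ##.##|.  b27=0 t=0,i=5
  ##.#.|.  b26=0 t=0,i=21
  ##..#|#  b25=1 t=3,i=2
  ##...|.  b24=0 t=1,i=2
  #.###|#  b23=1 t=0,i=0
  #.##.|#  b22=1 t=1,i=0
  #.#.#|#  b21=1 t=0,i=22
  #.#..|.  b20=0 t=5,i=23
  #..##|.  b19=0 t=2,i=15
  #..#.|.  b18=0 t=3,i=3
  #...#|.  b17=0 t=3,i=19
  #....|.  b16=0 t=1,i=3
  .####|#  b15=1 t=0,i=1
  .###.|#  b14=1 t=3,i=13
  .##.#|.  b13=0 t=2,i=22
  .##..|#  b12=1 t=1,i=1
  .#.##|.  b11=0 t=0,i=23
  .#.#.|#  b10=1 t=7,i=11
  .#..#|#  b9=1 t=2,i=14
  .#...|.  b8=0 t=2,i=8
  ..###|#  b7=1 t=2,i=16
  ..##.|.  b6=0 t=1,i=6
  ..#.#|#  b5=1 t=1,i=22
  ..#..|#  b4=1 t=2,i=7
  ...##|.  b3=0 t=1,i=5
  ...#.|#  b2=1 t=1,i=21
  ....#|.  b1=0 t=1,i=4
  .....|#  b0=1 t=1,i=16
  bits 00000010111000001101011010110101 = 48289461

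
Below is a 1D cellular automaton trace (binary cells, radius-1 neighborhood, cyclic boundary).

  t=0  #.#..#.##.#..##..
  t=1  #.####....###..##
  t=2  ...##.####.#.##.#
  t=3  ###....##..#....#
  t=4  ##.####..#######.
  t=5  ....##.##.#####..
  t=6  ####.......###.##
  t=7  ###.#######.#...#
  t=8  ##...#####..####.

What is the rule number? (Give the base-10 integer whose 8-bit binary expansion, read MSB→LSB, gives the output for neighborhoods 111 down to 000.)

151

  [7] ### => #  t=1,i=3
  [6] ##. => .  t=0,i=8
  [5] #.# => .  t=0,i=1
  [4] #.. => #  t=0,i=3
  [3] .## => .  t=0,i=7
  [2] .#. => #  t=0,i=0
  [1] ..# => #  t=0,i=4
  [0] ... => #  t=1,i=7
  bits 10010111 = 151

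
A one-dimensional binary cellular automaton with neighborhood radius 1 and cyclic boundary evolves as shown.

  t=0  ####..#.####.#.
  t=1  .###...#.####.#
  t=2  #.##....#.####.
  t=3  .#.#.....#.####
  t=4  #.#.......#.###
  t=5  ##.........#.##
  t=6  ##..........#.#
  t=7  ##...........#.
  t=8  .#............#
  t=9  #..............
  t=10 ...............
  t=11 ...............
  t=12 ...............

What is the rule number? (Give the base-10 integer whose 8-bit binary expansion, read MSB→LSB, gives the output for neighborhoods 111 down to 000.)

  ###|#  b7=1 t=0,i=1
  ##.|#  b6=1 t=0,i=3
  #.#|#  b5=1 t=0,i=7
  #..|.  b4=0 t=0,i=4
  .##|.  b3=0 t=0,i=0
  .#.|.  b2=0 t=0,i=6
  ..#|.  b1=0 t=0,i=5
  ...|.  b0=0 t=1,i=5
  bits 11100000 = 224

224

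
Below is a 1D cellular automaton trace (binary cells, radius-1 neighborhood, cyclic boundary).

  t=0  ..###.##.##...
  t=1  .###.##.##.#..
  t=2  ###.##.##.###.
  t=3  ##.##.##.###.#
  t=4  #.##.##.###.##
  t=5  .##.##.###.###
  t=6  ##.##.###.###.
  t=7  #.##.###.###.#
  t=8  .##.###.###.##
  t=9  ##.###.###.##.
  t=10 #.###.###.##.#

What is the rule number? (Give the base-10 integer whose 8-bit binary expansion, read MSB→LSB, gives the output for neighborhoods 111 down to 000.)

190

  nb ###: next=#  (t=0,i=3, bit7=1)
  nb ##.: next=.  (t=0,i=4, bit6=0)
  nb #.#: next=#  (t=0,i=5, bit5=1)
  nb #..: next=#  (t=0,i=11, bit4=1)
  nb .##: next=#  (t=0,i=2, bit3=1)
  nb .#.: next=#  (t=1,i=11, bit2=1)
  nb ..#: next=#  (t=0,i=1, bit1=1)
  nb ...: next=.  (t=0,i=0, bit0=0)
  bits 10111110 = 190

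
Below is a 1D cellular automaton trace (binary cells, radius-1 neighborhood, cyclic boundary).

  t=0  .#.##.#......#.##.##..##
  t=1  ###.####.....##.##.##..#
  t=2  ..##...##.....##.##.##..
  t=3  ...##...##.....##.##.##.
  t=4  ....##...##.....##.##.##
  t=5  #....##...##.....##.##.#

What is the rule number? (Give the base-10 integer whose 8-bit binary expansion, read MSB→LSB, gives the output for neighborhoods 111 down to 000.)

  nb ###: next=.  (t=1,i=0, bit7=0)
  nb ##.: next=#  (t=0,i=4, bit6=1)
  nb #.#: next=#  (t=0,i=0, bit5=1)
  nb #..: next=#  (t=0,i=7, bit4=1)
  nb .##: next=.  (t=0,i=3, bit3=0)
  nb .#.: next=#  (t=0,i=1, bit2=1)
  nb ..#: next=.  (t=0,i=12, bit1=0)
  nb ...: next=.  (t=0,i=8, bit0=0)
  bits 01110100 = 116

116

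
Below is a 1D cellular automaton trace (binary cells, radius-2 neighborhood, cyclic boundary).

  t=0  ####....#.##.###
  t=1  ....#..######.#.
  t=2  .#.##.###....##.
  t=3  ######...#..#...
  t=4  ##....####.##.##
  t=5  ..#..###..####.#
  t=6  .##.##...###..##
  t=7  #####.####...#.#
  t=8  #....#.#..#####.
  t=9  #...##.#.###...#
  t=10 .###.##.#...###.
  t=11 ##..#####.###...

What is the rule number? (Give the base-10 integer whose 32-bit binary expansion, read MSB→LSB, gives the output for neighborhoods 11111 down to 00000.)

  nb #####: next=.  (t=0,i=0, bit31=0)
  nb ####.: next=.  (t=0,i=2, bit30=0)
  nb ###.#: next=.  (t=1,i=12, bit29=0)
  nb ###..: next=.  (t=0,i=3, bit28=0)
  nb ##.##: next=#  (t=0,i=12, bit27=1)
  nb ##.#.: next=#  (t=1,i=13, bit26=1)
  nb ##..#: next=.  (t=2,i=15, bit25=0)
  nb ##...: next=#  (t=0,i=4, bit24=1)
  nb #.###: next=.  (t=0,i=13, bit23=0)
  nb #.##.: next=#  (t=0,i=10, bit22=1)
  nb #.#.#: next=.  (t=9,i=7, bit21=0)
  nb #.#..: next=#  (t=1,i=14, bit20=1)
  nb #..##: next=#  (t=1,i=6, bit19=1)
  nb #..#.: next=#  (t=2,i=0, bit18=1)
  nb #...#: next=#  (t=3,i=7, bit17=1)
  nb #....: next=.  (t=0,i=5, bit16=0)
  nb .####: next=#  (t=0,i=14, bit15=1)
  nb .###.: next=.  (t=2,i=7, bit14=0)
  nb .##.#: next=#  (t=0,i=11, bit13=1)
  nb .##..: next=.  (t=2,i=14, bit12=0)
  nb .#.##: next=#  (t=0,i=9, bit11=1)
  nb .#.#.: next=.  (t=8,i=6, bit10=0)
  nb .#..#: next=.  (t=1,i=5, bit9=0)
  nb .#...: next=.  (t=1,i=15, bit8=0)
  nb ..###: next=#  (t=1,i=7, bit7=1)
  nb ..##.: next=.  (t=2,i=13, bit6=0)
  nb ..#.#: next=#  (t=0,i=8, bit5=1)
  nb ..#..: next=#  (t=1,i=4, bit4=1)
  nb ...##: next=#  (t=2,i=12, bit3=1)
  nb ...#.: next=#  (t=0,i=7, bit2=1)
  nb ....#: next=.  (t=0,i=6, bit1=0)
  nb .....: next=#  (t=1,i=1, bit0=1)
  bits 00001101010111101010100010111101 = 224307389

224307389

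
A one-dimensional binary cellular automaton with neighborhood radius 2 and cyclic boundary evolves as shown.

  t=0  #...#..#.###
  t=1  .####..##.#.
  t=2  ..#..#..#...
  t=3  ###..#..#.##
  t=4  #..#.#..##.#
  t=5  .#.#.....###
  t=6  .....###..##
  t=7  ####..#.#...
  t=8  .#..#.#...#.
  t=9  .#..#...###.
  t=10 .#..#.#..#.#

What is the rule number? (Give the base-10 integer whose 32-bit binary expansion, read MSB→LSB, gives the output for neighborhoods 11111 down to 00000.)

2873354295

  ##### -> #   bit 31 = 1  t=3,i=0
  ####. -> .   bit 30 = 0  t=0,i=11
  ###.# -> #   bit 29 = 1  t=5,i=11
  ###.. -> .   bit 28 = 0  t=0,i=0
  ##.## -> #   bit 27 = 1  t=4,i=10
  ##.#. -> .   bit 26 = 0  t=1,i=9
  ##..# -> #   bit 25 = 1  t=1,i=5
  ##... -> #   bit 24 = 1  t=0,i=1
  #.### -> .   bit 23 = 0  t=0,i=9
  #.##. -> #   bit 22 = 1  t=4,i=11
  #.#.# -> .   bit 21 = 0  t=5,i=1
  #.#.. -> .   bit 20 = 0  t=1,i=10
  #..## -> .   bit 19 = 0  t=1,i=0
  #..#. -> .   bit 18 = 0  t=0,i=6
  #...# -> #   bit 17 = 1  t=0,i=2
  #.... -> #   bit 16 = 1  t=2,i=10
  .#### -> #   bit 15 = 1  t=0,i=10
  .###. -> #   bit 14 = 1  t=5,i=10
  .##.# -> #   bit 13 = 1  t=1,i=8
  .##.. -> .   bit 12 = 0  t=4,i=0
  .#.## -> #   bit 11 = 1  t=0,i=8
  .#.#. -> .   bit 10 = 0  t=4,i=4
  .#..# -> .   bit 9 = 0  t=0,i=5
  .#... -> .   bit 8 = 0  t=2,i=9
  ..### -> .   bit 7 = 0  t=1,i=1
  ..##. -> .   bit 6 = 0  t=1,i=7
  ..#.# -> #   bit 5 = 1  t=0,i=7
  ..#.. -> #   bit 4 = 1  t=0,i=4
  ...## -> .   bit 3 = 0  t=5,i=8
  ...#. -> #   bit 2 = 1  t=0,i=3
  ....# -> #   bit 1 = 1  t=2,i=0
  ..... -> #   bit 0 = 1  t=2,i=11
  bits 10101011010000111110100000110111 = 2873354295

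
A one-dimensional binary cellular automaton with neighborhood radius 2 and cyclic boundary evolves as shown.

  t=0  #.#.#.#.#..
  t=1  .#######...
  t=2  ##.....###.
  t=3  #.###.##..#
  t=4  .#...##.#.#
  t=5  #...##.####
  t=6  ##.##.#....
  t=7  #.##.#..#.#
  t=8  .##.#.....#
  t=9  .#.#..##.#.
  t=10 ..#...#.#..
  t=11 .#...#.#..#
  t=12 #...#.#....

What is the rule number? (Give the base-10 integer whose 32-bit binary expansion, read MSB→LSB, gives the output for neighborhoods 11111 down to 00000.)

  [31] ##### => .  t=1,i=3
  [30] ####. => .  t=1,i=6
  [29] ###.# => .  t=2,i=9
  [28] ###.. => #  t=1,i=7
  [27] ##.## => #  t=2,i=10
  [26] ##.#. => #  t=4,i=7
  [25] ##..# => #  t=3,i=8
  [24] ##... => #  t=1,i=8
  [23] #.### => .  t=3,i=2
  [22] #.##. => #  t=2,i=0
  [21] #.#.# => #  t=0,i=2
  [20] #.#.. => .  t=0,i=8
  [19] #..## => .  t=3,i=9
  [18] #..#. => .  t=0,i=10
  [17] #...# => .  t=4,i=3
  [16] #.... => #  t=1,i=9
  [15] .#### => .  t=1,i=2
  [14] .###. => .  t=2,i=8
  [13] .##.# => .  t=3,i=0
  [12] .##.. => .  t=2,i=1
  [11] .#.## => .  t=7,i=9
  [10] .#.#. => #  t=0,i=1
  [9] .#..# => .  t=0,i=9
  [8] .#... => .  t=4,i=2
  [7] ..### => #  t=1,i=1
  [6] ..##. => #  t=3,i=10
  [5] ..#.# => .  t=0,i=0
  [4] ..#.. => .  t=10,i=2
  [3] ...## => #  t=1,i=0
  [2] ...#. => #  t=8,i=9
  [1] ....# => .  t=1,i=10
  [0] ..... => #  t=2,i=4
  bits 00011111011000010000010011001101 = 526451917

526451917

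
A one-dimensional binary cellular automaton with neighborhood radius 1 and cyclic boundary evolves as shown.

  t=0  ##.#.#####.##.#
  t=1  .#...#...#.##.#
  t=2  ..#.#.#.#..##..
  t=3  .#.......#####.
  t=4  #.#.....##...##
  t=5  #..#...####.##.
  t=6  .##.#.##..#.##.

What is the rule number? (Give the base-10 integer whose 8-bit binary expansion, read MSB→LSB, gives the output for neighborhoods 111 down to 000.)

  ###|.  b7=0 t=0,i=0
  ##.|#  b6=1 t=0,i=1
  #.#|.  b5=0 t=0,i=2
  #..|#  b4=1 t=1,i=2
  .##|#  b3=1 t=0,i=5
  .#.|.  b2=0 t=0,i=3
  ..#|#  b1=1 t=1,i=4
  ...|.  b0=0 t=1,i=3
  bits 01011010 = 90

90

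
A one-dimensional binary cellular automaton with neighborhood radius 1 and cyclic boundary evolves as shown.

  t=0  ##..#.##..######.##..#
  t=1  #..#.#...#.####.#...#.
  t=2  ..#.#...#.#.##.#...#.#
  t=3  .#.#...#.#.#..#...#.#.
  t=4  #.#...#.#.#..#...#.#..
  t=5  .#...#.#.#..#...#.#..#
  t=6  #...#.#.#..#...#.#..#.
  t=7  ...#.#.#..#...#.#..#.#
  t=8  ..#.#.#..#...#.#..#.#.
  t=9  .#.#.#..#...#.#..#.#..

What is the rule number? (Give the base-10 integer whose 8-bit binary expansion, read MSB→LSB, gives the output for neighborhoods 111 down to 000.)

162

  ### -> #   bit 7 = 1  t=0,i=0
  ##. -> .   bit 6 = 0  t=0,i=1
  #.# -> #   bit 5 = 1  t=0,i=5
  #.. -> .   bit 4 = 0  t=0,i=2
  .## -> .   bit 3 = 0  t=0,i=6
  .#. -> .   bit 2 = 0  t=0,i=4
  ..# -> #   bit 1 = 1  t=0,i=3
  ... -> .   bit 0 = 0  t=1,i=7
  bits 10100010 = 162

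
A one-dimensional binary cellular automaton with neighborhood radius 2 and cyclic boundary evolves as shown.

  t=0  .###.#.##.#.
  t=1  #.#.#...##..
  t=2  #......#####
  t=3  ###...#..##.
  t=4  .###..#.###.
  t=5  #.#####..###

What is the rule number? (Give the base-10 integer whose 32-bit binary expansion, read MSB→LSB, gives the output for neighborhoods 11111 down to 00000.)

  ##### -> #   bit 31 = 1  t=2,i=9
  ####. -> .   bit 30 = 0  t=2,i=11
  ###.# -> .   bit 29 = 0  t=0,i=3
  ###.. -> #   bit 28 = 1  t=2,i=0
  ##.## -> .   bit 27 = 0  t=3,i=11
  ##.#. -> #   bit 26 = 1  t=0,i=4
  ##..# -> #   bit 25 = 1  t=1,i=10
  ##... -> #   bit 24 = 1  t=2,i=1
  #.### -> .   bit 23 = 0  t=3,i=0
  #.##. -> .   bit 22 = 0  t=0,i=7
  #.#.# -> .   bit 21 = 0  t=0,i=5
  #.#.. -> .   bit 20 = 0  t=0,i=10
  #..## -> #   bit 19 = 1  t=0,i=0
  #..#. -> #   bit 18 = 1  t=1,i=11
  #...# -> .   bit 17 = 0  t=1,i=6
  #.... -> #   bit 16 = 1  t=2,i=2
  .#### -> .   bit 15 = 0  t=2,i=8
  .###. -> #   bit 14 = 1  t=0,i=2
  .##.# -> #   bit 13 = 1  t=0,i=8
  .##.. -> #   bit 12 = 1  t=1,i=9
  .#.## -> .   bit 11 = 0  t=0,i=6
  .#.#. -> .   bit 10 = 0  t=1,i=1
  .#..# -> .   bit 9 = 0  t=0,i=11
  .#... -> .   bit 8 = 0  t=1,i=5
  ..### -> .   bit 7 = 0  t=0,i=1
  ..##. -> #   bit 6 = 1  t=1,i=8
  ..#.# -> #   bit 5 = 1  t=1,i=0
  ..#.. -> #   bit 4 = 1  t=3,i=6
  ...## -> #   bit 3 = 1  t=1,i=7
  ...#. -> .   bit 2 = 0  t=3,i=5
  ....# -> .   bit 1 = 0  t=2,i=5
  ..... -> .   bit 0 = 0  t=2,i=3
  bits 10010111000011010111000001111000 = 2534240376

2534240376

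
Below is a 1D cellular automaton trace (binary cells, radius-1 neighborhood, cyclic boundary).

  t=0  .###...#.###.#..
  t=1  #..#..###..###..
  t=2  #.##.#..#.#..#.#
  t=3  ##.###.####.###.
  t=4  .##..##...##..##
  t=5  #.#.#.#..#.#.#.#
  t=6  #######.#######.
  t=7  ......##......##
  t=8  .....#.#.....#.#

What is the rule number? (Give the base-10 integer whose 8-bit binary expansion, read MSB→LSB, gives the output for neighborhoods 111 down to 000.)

  ### -> .   bit 7 = 0  t=0,i=2
  ##. -> #   bit 6 = 1  t=0,i=3
  #.# -> #   bit 5 = 1  t=0,i=8
  #.. -> .   bit 4 = 0  t=0,i=4
  .## -> .   bit 3 = 0  t=0,i=1
  .#. -> #   bit 2 = 1  t=0,i=7
  ..# -> #   bit 1 = 1  t=0,i=0
  ... -> .   bit 0 = 0  t=0,i=5
  bits 01100110 = 102

102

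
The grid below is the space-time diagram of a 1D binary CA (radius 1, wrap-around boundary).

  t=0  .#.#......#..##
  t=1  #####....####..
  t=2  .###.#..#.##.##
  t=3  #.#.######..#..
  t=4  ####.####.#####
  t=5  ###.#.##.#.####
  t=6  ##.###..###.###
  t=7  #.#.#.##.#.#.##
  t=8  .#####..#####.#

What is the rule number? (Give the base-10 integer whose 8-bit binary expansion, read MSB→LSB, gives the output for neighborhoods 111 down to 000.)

  ### -> #   bit 7 = 1  t=1,i=1
  ##. -> .   bit 6 = 0  t=0,i=14
  #.# -> #   bit 5 = 1  t=0,i=0
  #.. -> #   bit 4 = 1  t=0,i=4
  .## -> .   bit 3 = 0  t=0,i=13
  .#. -> #   bit 2 = 1  t=0,i=1
  ..# -> #   bit 1 = 1  t=0,i=9
  ... -> .   bit 0 = 0  t=0,i=5
  bits 10110110 = 182

182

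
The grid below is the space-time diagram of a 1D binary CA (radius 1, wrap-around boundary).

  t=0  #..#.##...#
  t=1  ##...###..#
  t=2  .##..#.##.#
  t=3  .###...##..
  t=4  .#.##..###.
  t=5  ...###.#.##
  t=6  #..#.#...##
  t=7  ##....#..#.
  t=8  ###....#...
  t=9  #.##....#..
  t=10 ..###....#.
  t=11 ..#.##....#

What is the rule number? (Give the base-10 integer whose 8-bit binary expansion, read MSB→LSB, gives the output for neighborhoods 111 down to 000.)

88

  [7] ### => .  t=1,i=0
  [6] ##. => #  t=0,i=0
  [5] #.# => .  t=0,i=4
  [4] #.. => #  t=0,i=1
  [3] .## => #  t=0,i=5
  [2] .#. => .  t=0,i=3
  [1] ..# => .  t=0,i=2
  [0] ... => .  t=0,i=8
  bits 01011000 = 88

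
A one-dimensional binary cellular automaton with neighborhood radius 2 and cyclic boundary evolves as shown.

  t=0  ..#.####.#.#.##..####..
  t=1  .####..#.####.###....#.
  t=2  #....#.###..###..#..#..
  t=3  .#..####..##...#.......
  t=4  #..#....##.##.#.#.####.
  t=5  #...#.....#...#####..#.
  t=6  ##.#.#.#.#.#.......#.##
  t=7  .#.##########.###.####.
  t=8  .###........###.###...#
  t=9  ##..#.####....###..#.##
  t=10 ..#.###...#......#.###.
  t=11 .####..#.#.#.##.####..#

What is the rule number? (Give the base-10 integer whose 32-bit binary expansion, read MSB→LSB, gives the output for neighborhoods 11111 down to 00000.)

733486373

  [31] ##### => .  t=5,i=16
  [30] ####. => .  t=0,i=6
  [29] ###.# => #  t=0,i=7
  [28] ###.. => .  t=0,i=20
  [27] ##.## => #  t=1,i=13
  [26] ##.#. => .  t=0,i=8
  [25] ##..# => #  t=0,i=15
  [24] ##... => #  t=0,i=21
  [23] #.### => #  t=0,i=4
  [22] #.##. => .  t=0,i=13
  [21] #.#.# => #  t=0,i=9
  [20] #.#.. => #  t=4,i=0
  [19] #..## => #  t=0,i=16
  [18] #..#. => .  t=1,i=6
  [17] #...# => .  t=3,i=13
  [16] #.... => .  t=0,i=22
  [15] .#### => .  t=0,i=5
  [14] .###. => .  t=1,i=15
  [13] .##.# => .  t=4,i=9
  [12] .##.. => #  t=0,i=14
  [11] .#.## => #  t=0,i=3
  [10] .#.#. => #  t=0,i=10
  [9] .#..# => .  t=1,i=22
  [8] .#... => #  t=2,i=1
  [7] ..### => .  t=0,i=17
  [6] ..##. => .  t=3,i=10
  [5] ..#.# => #  t=0,i=2
  [4] ..#.. => .  t=1,i=21
  [3] ...## => .  t=4,i=7
  [2] ...#. => #  t=0,i=1
  [1] ....# => .  t=0,i=0
  [0] ..... => #  t=3,i=18
  bits 00101011101110000001110100100101 = 733486373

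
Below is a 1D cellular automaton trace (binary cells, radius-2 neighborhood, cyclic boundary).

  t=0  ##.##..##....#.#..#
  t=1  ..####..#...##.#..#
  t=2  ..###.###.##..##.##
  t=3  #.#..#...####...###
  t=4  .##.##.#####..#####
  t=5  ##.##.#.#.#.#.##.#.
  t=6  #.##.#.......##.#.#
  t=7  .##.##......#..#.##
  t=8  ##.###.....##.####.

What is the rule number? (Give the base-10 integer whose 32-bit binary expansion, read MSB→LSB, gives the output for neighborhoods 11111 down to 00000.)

1314298044

  #####|.  b31=0 t=4,i=9
  ####.|#  b30=1 t=1,i=4
  ###.#|.  b29=0 t=0,i=1
  ###..|.  b28=0 t=1,i=5
  ##.##|#  b27=1 t=0,i=2
  ##.#.|#  b26=1 t=1,i=14
  ##..#|#  b25=1 t=0,i=5
  ##...|.  b24=0 t=0,i=9
  #.###|.  b23=0 t=2,i=6
  #.##.|#  b22=1 t=0,i=3
  #.#.#|.  b21=0 t=5,i=6
  #.#..|#  b20=1 t=0,i=15
  #..##|.  b19=0 t=0,i=6
  #..#.|#  b18=1 t=1,i=7
  #...#|#  b17=1 t=1,i=10
  #....|.  b16=0 t=0,i=10
  .####|#  b15=1 t=1,i=3
  .###.|.  b14=0 t=0,i=0
  .##.#|.  b13=0 t=1,i=13
  .##..|#  b12=1 t=0,i=4
  .#.##|#  b11=1 t=5,i=13
  .#.#.|.  b10=0 t=0,i=14
  .#..#|.  b9=0 t=0,i=16
  .#...|.  b8=0 t=1,i=9
  ..###|#  b7=1 t=0,i=18
  ..##.|.  b6=0 t=0,i=7
  ..#.#|#  b5=1 t=0,i=13
  ..#..|#  b4=1 t=1,i=8
  ...##|#  b3=1 t=1,i=11
  ...#.|#  b2=1 t=0,i=12
  ....#|.  b1=0 t=0,i=11
  .....|.  b0=0 t=6,i=8
  bits 01001110010101101001100010111100 = 1314298044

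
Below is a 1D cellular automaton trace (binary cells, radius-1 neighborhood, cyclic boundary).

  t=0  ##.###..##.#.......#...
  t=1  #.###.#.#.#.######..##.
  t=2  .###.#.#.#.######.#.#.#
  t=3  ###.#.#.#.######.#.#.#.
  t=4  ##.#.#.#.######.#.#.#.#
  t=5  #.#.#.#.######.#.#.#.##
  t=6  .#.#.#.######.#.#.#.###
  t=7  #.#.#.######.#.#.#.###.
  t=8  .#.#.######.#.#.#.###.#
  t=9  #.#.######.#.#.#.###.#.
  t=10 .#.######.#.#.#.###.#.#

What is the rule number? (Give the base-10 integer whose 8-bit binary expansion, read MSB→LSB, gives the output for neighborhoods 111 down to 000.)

  nb ###: next=#  (t=0,i=4, bit7=1)
  nb ##.: next=.  (t=0,i=1, bit6=0)
  nb #.#: next=#  (t=0,i=2, bit5=1)
  nb #..: next=#  (t=0,i=6, bit4=1)
  nb .##: next=#  (t=0,i=0, bit3=1)
  nb .#.: next=.  (t=0,i=11, bit2=0)
  nb ..#: next=.  (t=0,i=7, bit1=0)
  nb ...: next=#  (t=0,i=13, bit0=1)
  bits 10111001 = 185

185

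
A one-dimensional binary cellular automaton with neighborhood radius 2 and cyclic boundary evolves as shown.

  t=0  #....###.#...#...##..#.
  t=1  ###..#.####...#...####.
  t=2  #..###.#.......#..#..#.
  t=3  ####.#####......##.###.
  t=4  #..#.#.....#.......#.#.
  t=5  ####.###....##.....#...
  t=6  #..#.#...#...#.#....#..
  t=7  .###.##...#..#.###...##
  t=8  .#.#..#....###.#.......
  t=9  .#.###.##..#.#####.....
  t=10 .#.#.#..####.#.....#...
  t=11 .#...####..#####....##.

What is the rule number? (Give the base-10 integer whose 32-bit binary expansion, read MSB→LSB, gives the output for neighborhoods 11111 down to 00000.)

  [31] ##### => .  t=3,i=7
  [30] ####. => .  t=1,i=9
  [29] ###.# => #  t=0,i=7
  [28] ###.. => .  t=1,i=2
  [27] ##.## => .  t=1,i=22
  [26] ##.#. => #  t=0,i=8
  [25] ##..# => #  t=0,i=19
  [24] ##... => .  t=1,i=11
  [23] #.### => #  t=1,i=0
  [22] #.##. => .  t=7,i=5
  [21] #.#.# => .  t=4,i=21
  [20] #.#.. => #  t=0,i=0
  [19] #..## => #  t=2,i=2
  [18] #..#. => #  t=0,i=20
  [17] #...# => .  t=0,i=11
  [16] #.... => #  t=0,i=2
  [15] .#### => .  t=1,i=8
  [14] .###. => .  t=0,i=6
  [13] .##.# => .  t=3,i=17
  [12] .##.. => #  t=0,i=18
  [11] .#.## => .  t=1,i=6
  [10] .#.#. => .  t=0,i=22
  [9] .#..# => #  t=2,i=1
  [8] .#... => #  t=0,i=1
  [7] ..### => #  t=0,i=5
  [6] ..##. => .  t=0,i=17
  [5] ..#.# => #  t=0,i=21
  [4] ..#.. => .  t=0,i=13
  [3] ...## => .  t=0,i=4
  [2] ...#. => .  t=0,i=12
  [1] ....# => .  t=0,i=3
  [0] ..... => .  t=2,i=10
  bits 00100110100111010001001110100000 = 647828384

647828384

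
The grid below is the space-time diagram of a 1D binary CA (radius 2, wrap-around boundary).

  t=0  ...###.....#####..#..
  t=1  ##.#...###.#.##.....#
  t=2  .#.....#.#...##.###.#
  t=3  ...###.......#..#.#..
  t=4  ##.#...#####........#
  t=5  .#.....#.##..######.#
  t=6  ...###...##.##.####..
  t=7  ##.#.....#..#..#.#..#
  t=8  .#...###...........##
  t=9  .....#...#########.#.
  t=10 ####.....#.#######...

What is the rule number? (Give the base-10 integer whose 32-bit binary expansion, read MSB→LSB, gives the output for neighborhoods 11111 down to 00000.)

3771273411

  [31] ##### => #  t=0,i=13
  [30] ####. => #  t=0,i=14
  [29] ###.# => #  t=1,i=1
  [28] ###.. => .  t=0,i=5
  [27] ##.## => .  t=2,i=15
  [26] ##.#. => .  t=1,i=2
  [25] ##..# => .  t=0,i=16
  [24] ##... => .  t=0,i=6
  [23] #.### => #  t=2,i=16
  [22] #.##. => #  t=1,i=13
  [21] #.#.# => .  t=1,i=11
  [20] #.#.. => .  t=1,i=3
  [19] #..## => #  t=5,i=12
  [18] #..#. => .  t=0,i=17
  [17] #...# => .  t=1,i=5
  [16] #.... => #  t=0,i=7
  [15] .#### => .  t=0,i=12
  [14] .###. => .  t=0,i=4
  [13] .##.# => .  t=2,i=14
  [12] .##.. => #  t=1,i=14
  [11] .#.## => .  t=1,i=12
  [10] .#.#. => .  t=2,i=0
  [9] .#..# => .  t=3,i=14
  [8] .#... => .  t=0,i=19
  [7] ..### => #  t=0,i=3
  [6] ..##. => #  t=2,i=13
  [5] ..#.# => .  t=2,i=7
  [4] ..#.. => .  t=0,i=18
  [3] ...## => .  t=0,i=2
  [2] ...#. => .  t=2,i=6
  [1] ....# => #  t=0,i=1
  [0] ..... => #  t=0,i=0
  bits 11100000110010010001000011000011 = 3771273411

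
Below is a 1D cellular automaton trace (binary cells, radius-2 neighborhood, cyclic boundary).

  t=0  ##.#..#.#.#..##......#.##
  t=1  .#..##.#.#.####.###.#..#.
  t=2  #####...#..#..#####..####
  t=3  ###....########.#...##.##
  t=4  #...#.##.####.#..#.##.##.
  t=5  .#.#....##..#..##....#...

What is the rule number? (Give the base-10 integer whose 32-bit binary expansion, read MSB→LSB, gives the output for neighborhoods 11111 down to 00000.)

  #####|#  b31=1 t=2,i=0
  ####.|.  b30=0 t=0,i=0
  ###.#|#  b29=1 t=0,i=1
  ###..|.  b28=0 t=2,i=4
  ##.##|#  b27=1 t=1,i=15
  ##.#.|.  b26=0 t=0,i=2
  ##..#|.  b25=0 t=2,i=19
  ##...|.  b24=0 t=0,i=15
  #.###|#  b23=1 t=0,i=23
  #.##.|.  b22=0 t=4,i=6
  #.#.#|.  b21=0 t=0,i=8
  #.#..|.  b20=0 t=0,i=3
  #..##|#  b19=1 t=0,i=12
  #..#.|#  b18=1 t=0,i=5
  #...#|.  b17=0 t=2,i=6
  #....|#  b16=1 t=0,i=16
  .####|.  b15=0 t=0,i=24
  .###.|#  b14=1 t=1,i=17
  .##.#|.  b13=0 t=1,i=5
  .##..|#  b12=1 t=0,i=14
  .#.##|.  b11=0 t=0,i=22
  .#.#.|#  b10=1 t=0,i=7
  .#..#|#  b9=1 t=0,i=4
  .#...|#  b8=1 t=3,i=17
  ..###|#  b7=1 t=2,i=14
  ..##.|#  b6=1 t=0,i=13
  ..#.#|.  b5=0 t=0,i=6
  ..#..|#  b4=1 t=1,i=1
  ...##|#  b3=1 t=3,i=6
  ...#.|#  b2=1 t=0,i=20
  ....#|.  b1=0 t=0,i=19
  .....|#  b0=1 t=0,i=17
  bits 10101000100011010101011111011101 = 2827835357

2827835357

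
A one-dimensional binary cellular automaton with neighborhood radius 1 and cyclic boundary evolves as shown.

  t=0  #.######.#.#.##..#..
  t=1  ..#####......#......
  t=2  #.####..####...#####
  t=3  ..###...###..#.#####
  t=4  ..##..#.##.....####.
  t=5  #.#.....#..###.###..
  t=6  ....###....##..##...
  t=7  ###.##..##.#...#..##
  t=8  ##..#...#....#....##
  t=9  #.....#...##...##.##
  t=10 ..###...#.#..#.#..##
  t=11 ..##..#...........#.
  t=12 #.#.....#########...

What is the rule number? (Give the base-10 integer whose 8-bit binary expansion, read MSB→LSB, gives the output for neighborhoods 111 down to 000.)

  nb ###: next=#  (t=0,i=3, bit7=1)
  nb ##.: next=.  (t=0,i=7, bit6=0)
  nb #.#: next=.  (t=0,i=1, bit5=0)
  nb #..: next=.  (t=0,i=15, bit4=0)
  nb .##: next=#  (t=0,i=2, bit3=1)
  nb .#.: next=.  (t=0,i=0, bit2=0)
  nb ..#: next=.  (t=0,i=16, bit1=0)
  nb ...: next=#  (t=1,i=0, bit0=1)
  bits 10001001 = 137

137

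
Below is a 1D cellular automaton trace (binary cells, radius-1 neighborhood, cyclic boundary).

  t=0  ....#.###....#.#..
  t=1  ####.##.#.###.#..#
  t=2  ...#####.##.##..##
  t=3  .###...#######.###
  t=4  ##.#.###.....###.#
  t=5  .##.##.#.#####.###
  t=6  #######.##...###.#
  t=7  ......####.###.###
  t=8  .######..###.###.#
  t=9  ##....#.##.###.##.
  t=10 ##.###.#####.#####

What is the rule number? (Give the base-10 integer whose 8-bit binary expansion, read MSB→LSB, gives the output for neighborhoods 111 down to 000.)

107

  [7] ### => .  t=0,i=7
  [6] ##. => #  t=0,i=8
  [5] #.# => #  t=0,i=5
  [4] #.. => .  t=0,i=9
  [3] .## => #  t=0,i=6
  [2] .#. => .  t=0,i=4
  [1] ..# => #  t=0,i=3
  [0] ... => #  t=0,i=0
  bits 01101011 = 107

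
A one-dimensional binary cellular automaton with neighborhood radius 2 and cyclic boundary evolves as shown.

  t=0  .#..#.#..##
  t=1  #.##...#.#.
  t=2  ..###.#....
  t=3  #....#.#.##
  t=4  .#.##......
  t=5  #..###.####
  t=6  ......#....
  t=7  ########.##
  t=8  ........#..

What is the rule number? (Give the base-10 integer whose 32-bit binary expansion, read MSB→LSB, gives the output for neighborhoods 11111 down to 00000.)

  [31] ##### => .  t=5,i=9
  [30] ####. => .  t=5,i=10
  [29] ###.# => .  t=2,i=4
  [28] ###.. => .  t=3,i=0
  [27] ##.## => #  t=5,i=6
  [26] ##.#. => #  t=0,i=0
  [25] ##..# => .  t=5,i=1
  [24] ##... => #  t=1,i=4
  [23] #.### => .  t=3,i=9
  [22] #.##. => #  t=1,i=2
  [21] #.#.# => .  t=1,i=0
  [20] #.#.. => .  t=0,i=1
  [19] #..## => .  t=0,i=8
  [18] #..#. => #  t=0,i=3
  [17] #...# => .  t=1,i=5
  [16] #.... => .  t=2,i=8
  [15] .#### => .  t=5,i=8
  [14] .###. => .  t=2,i=3
  [13] .##.# => .  t=0,i=10
  [12] .##.. => #  t=1,i=3
  [11] .#.## => .  t=1,i=1
  [10] .#.#. => .  t=0,i=5
  [9] .#..# => #  t=0,i=2
  [8] .#... => #  t=2,i=7
  [7] ..### => .  t=2,i=2
  [6] ..##. => #  t=0,i=9
  [5] ..#.# => .  t=0,i=4
  [4] ..#.. => #  t=6,i=6
  [3] ...## => .  t=2,i=1
  [2] ...#. => #  t=1,i=6
  [1] ....# => #  t=2,i=0
  [0] ..... => #  t=2,i=9
  bits 00001101010001000001001101010111 = 222565207

222565207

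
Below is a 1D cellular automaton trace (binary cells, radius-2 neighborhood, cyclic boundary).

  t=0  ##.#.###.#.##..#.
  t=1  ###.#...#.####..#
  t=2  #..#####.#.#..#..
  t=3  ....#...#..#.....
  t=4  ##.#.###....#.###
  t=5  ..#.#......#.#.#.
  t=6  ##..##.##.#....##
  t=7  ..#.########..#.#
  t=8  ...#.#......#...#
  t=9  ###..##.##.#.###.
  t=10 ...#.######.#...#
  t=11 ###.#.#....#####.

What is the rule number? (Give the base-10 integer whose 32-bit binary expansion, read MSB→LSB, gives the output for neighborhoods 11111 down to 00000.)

  ##### -> .   bit 31 = 0  t=2,i=5
  ####. -> .   bit 30 = 0  t=1,i=1
  ###.# -> .   bit 29 = 0  t=0,i=7
  ###.. -> .   bit 28 = 0  t=1,i=13
  ##.## -> #   bit 27 = 1  t=6,i=6
  ##.#. -> #   bit 26 = 1  t=0,i=2
  ##..# -> #   bit 25 = 1  t=0,i=13
  ##... -> .   bit 24 = 0  t=4,i=8
  #.### -> .   bit 23 = 0  t=0,i=5
  #.##. -> #   bit 22 = 1  t=0,i=0
  #.#.# -> .   bit 21 = 0  t=0,i=3
  #.#.. -> #   bit 20 = 1  t=1,i=4
  #..## -> .   bit 19 = 0  t=1,i=15
  #..#. -> .   bit 18 = 0  t=0,i=14
  #...# -> #   bit 17 = 1  t=1,i=6
  #.... -> .   bit 16 = 0  t=3,i=13
  .#### -> #   bit 15 = 1  t=1,i=0
  .###. -> .   bit 14 = 0  t=0,i=6
  .##.# -> #   bit 13 = 1  t=0,i=1
  .##.. -> #   bit 12 = 1  t=0,i=12
  .#.## -> #   bit 11 = 1  t=0,i=4
  .#.#. -> .   bit 10 = 0  t=2,i=10
  .#..# -> .   bit 9 = 0  t=2,i=1
  .#... -> #   bit 8 = 1  t=1,i=5
  ..### -> .   bit 7 = 0  t=1,i=16
  ..##. -> #   bit 6 = 1  t=6,i=4
  ..#.# -> .   bit 5 = 0  t=0,i=15
  ..#.. -> .   bit 4 = 0  t=2,i=0
  ...## -> #   bit 3 = 1  t=6,i=14
  ...#. -> #   bit 2 = 1  t=1,i=7
  ....# -> .   bit 1 = 0  t=3,i=2
  ..... -> #   bit 0 = 1  t=3,i=0
  bits 00001110010100101011100101001101 = 240302413

240302413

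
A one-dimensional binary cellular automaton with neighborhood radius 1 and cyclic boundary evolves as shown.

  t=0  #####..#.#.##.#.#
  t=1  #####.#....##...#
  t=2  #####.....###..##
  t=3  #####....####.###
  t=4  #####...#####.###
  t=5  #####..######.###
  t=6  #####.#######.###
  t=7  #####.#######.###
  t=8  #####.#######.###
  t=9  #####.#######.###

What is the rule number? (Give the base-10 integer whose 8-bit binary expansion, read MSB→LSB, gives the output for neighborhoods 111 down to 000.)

  [7] ### => #  t=0,i=0
  [6] ##. => #  t=0,i=4
  [5] #.# => .  t=0,i=8
  [4] #.. => .  t=0,i=5
  [3] .## => #  t=0,i=11
  [2] .#. => .  t=0,i=7
  [1] ..# => #  t=0,i=6
  [0] ... => .  t=1,i=8
  bits 11001010 = 202

202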